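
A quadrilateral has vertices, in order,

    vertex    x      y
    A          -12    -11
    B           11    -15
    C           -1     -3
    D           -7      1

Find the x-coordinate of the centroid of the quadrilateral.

Apply the shoelace (surveyor's) formula. First the cross-terms c_i = x_i·y_{i+1} − x_{i+1}·y_i:
  301, -48, -22, 89  ⇒  2A = 320, A = 160.
Then Σ (x_i + x_{i+1})·c_i = -2296, so x̄ = -2296 / (6·160) = -287/120.

-287/120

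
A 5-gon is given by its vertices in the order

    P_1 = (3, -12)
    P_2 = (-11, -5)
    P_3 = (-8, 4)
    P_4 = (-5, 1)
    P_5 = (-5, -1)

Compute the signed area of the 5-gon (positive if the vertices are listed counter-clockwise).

Σ = (-147) + (-84) + (12) + (10) + (63) = -146
Signed area = Σ/2 = -73 (negative ⇒ clockwise traversal).

-73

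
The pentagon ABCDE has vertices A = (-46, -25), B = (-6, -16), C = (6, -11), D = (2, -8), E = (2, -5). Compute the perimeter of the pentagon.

114

|AB| = √((40)² + (9)²) = √1681 = 41
|BC| = √((12)² + (5)²) = √169 = 13
|CD| = √((-4)² + (3)²) = √25 = 5
|DE| = √((0)² + (3)²) = √9 = 3
|EA| = √((-48)² + (-20)²) = √2704 = 52
Perimeter = 41 + 13 + 5 + 3 + 52 = 114.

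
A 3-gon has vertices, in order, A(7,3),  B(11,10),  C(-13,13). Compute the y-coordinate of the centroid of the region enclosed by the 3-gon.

Apply the surveyor's formula. First the cross-terms c_i = x_i·y_{i+1} − x_{i+1}·y_i:
  37, 273, -130  ⇒  2A = 180, A = 90.
Then Σ (y_i + y_{i+1})·c_i = 4680, so ȳ = 4680 / (6·90) = 26/3.

26/3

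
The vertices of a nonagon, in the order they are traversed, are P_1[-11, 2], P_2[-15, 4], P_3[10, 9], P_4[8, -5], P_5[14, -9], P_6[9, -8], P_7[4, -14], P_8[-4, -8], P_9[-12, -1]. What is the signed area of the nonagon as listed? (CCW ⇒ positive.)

Apply the surveyor's formula: 2A = Σ (x_i·y_{i+1} − x_{i+1}·y_i), indices taken mod 9.
Σ = (-14) + (-175) + (-122) + (-2) + (-31) + (-94) + (-88) + (-92) + (-35) = -653
Signed area = Σ/2 = -326.5 (negative ⇒ clockwise traversal).

-326.5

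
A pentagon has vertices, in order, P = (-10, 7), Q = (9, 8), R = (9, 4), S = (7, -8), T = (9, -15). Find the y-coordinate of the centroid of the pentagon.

Apply the surveyor's formula. First the cross-terms c_i = x_i·y_{i+1} − x_{i+1}·y_i:
  -143, -36, -100, -33, -87  ⇒  2A = -399, A = -199.5.
Then Σ (y_i + y_{i+1})·c_i = -722, so ȳ = -722 / (6·(-199.5)) = 38/63.

38/63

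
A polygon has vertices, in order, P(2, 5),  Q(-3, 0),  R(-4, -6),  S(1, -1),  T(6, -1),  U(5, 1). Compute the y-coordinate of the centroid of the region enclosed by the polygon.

25/246

Apply the surveyor's formula. First the cross-terms c_i = x_i·y_{i+1} − x_{i+1}·y_i:
  15, 18, 10, 5, 11, 23  ⇒  2A = 82, A = 41.
Then Σ (y_i + y_{i+1})·c_i = 25, so ȳ = 25 / (6·41) = 25/246.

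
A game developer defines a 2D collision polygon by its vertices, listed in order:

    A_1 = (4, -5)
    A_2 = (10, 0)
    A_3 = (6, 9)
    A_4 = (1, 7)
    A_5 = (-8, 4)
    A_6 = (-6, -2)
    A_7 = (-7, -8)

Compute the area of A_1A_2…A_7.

187

Σ = (50) + (90) + (33) + (60) + (40) + (34) + (67) = 374
Area = |Σ|/2 = 187.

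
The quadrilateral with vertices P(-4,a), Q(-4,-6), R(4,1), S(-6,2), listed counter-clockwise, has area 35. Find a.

Write out the shoelace sum; only the two edges meeting at P involve a:
2·Area = [((-6)·a − (-4)·2) + ((-4)·(-6) − (-4)·a)] + 34
       = -2·a + 66 = 70
⇒ a = -2.

-2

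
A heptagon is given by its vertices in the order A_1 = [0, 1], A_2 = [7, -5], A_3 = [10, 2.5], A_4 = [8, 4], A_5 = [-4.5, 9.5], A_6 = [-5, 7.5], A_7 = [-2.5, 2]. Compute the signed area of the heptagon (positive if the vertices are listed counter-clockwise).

Apply the shoelace formula: 2A = Σ (x_i·y_{i+1} − x_{i+1}·y_i), indices taken mod 7.
Σ = (-7) + (67.5) + (20) + (94) + (13.75) + (8.75) + (-2.5) = 194.5
Signed area = Σ/2 = 97.25 (positive ⇒ counter-clockwise traversal).

97.25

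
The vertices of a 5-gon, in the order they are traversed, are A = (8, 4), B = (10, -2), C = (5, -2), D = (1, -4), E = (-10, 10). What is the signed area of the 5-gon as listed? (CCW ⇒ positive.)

Apply the shoelace formula: 2A = Σ (x_i·y_{i+1} − x_{i+1}·y_i), indices taken mod 5.
Cross-terms: -56, -10, -18, -30, -120  ⇒  Σ = -234
Signed area = Σ/2 = -117 (negative ⇒ clockwise traversal).

-117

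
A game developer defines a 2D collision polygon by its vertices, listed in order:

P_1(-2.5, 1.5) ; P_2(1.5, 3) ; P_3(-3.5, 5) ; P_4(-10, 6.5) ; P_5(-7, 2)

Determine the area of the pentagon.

Apply the shoelace formula: 2A = Σ (x_i·y_{i+1} − x_{i+1}·y_i), indices taken mod 5.
Σ = (-9.75) + (18) + (27.25) + (25.5) + (-5.5) = 55.5
Area = |Σ|/2 = 27.75.

27.75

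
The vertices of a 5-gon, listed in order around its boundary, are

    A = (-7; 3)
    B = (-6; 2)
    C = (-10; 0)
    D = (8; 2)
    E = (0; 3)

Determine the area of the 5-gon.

24.5

Apply the shoelace (surveyor's) formula: 2A = Σ (x_i·y_{i+1} − x_{i+1}·y_i), indices taken mod 5.
Cross-terms: 4, 20, -20, 24, 21  ⇒  Σ = 49
Area = |Σ|/2 = 24.5.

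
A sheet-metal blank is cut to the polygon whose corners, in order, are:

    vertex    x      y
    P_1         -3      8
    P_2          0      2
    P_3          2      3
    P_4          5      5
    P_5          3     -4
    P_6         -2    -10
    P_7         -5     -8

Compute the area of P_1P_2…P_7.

93

P_1→P_2: (-3)(2) − (0)(8) = -6
P_2→P_3: (0)(3) − (2)(2) = -4
P_3→P_4: (2)(5) − (5)(3) = -5
P_4→P_5: (5)(-4) − (3)(5) = -35
P_5→P_6: (3)(-10) − (-2)(-4) = -38
P_6→P_7: (-2)(-8) − (-5)(-10) = -34
P_7→P_1: (-5)(8) − (-3)(-8) = -64
Σ = -186
Area = |Σ|/2 = 93.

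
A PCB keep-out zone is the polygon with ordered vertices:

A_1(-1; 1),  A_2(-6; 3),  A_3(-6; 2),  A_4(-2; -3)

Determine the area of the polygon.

Cross-terms: 3, 6, 22, -5  ⇒  Σ = 26
Area = |Σ|/2 = 13.

13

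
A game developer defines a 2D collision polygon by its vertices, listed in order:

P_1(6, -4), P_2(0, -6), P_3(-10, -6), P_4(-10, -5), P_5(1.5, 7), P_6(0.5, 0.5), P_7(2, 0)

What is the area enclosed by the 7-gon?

90.125

Apply the shoelace (surveyor's) formula: 2A = Σ (x_i·y_{i+1} − x_{i+1}·y_i), indices taken mod 7.
P_1→P_2: (6)(-6) − (0)(-4) = -36
P_2→P_3: (0)(-6) − (-10)(-6) = -60
P_3→P_4: (-10)(-5) − (-10)(-6) = -10
P_4→P_5: (-10)(7) − (1.5)(-5) = -62.5
P_5→P_6: (1.5)(0.5) − (0.5)(7) = -2.75
P_6→P_7: (0.5)(0) − (2)(0.5) = -1
P_7→P_1: (2)(-4) − (6)(0) = -8
Σ = -180.25
Area = |Σ|/2 = 90.125.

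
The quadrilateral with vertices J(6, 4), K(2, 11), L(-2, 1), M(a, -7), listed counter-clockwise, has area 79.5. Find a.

7

Write out the shoelace sum; only the two edges meeting at M involve a:
2·Area = [((-2)·(-7) − a·1) + (a·4 − 6·(-7))] + 82
       = 3·a + 138 = 159
⇒ a = 7.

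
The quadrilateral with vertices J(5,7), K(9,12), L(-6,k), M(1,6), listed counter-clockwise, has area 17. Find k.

3

Write out the shoelace sum; only the two edges meeting at L involve k:
2·Area = [(9·k − (-6)·12) + ((-6)·6 − 1·k)] + -26
       = 8·k + 10 = 34
⇒ k = 3.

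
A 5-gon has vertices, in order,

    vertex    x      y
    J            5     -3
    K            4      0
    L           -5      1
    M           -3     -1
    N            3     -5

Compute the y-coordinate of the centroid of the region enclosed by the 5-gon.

Apply Gauss's area formula. First the cross-terms c_i = x_i·y_{i+1} − x_{i+1}·y_i:
  12, 4, 8, 18, 16  ⇒  2A = 58, A = 29.
Then Σ (y_i + y_{i+1})·c_i = -268, so ȳ = -268 / (6·29) = -134/87.

-134/87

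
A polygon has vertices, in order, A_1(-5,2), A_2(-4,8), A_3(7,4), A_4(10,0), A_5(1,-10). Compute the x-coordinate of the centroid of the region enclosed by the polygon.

Apply the surveyor's formula. First the cross-terms c_i = x_i·y_{i+1} − x_{i+1}·y_i:
  -32, -72, -40, -100, -48  ⇒  2A = -292, A = -146.
Then Σ (x_i + x_{i+1})·c_i = -1516, so x̄ = -1516 / (6·(-146)) = 379/219.

379/219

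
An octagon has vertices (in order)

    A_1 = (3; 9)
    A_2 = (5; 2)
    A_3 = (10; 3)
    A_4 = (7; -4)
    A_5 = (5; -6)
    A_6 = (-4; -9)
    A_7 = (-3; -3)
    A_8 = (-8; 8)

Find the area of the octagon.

Σ = (-39) + (-5) + (-61) + (-22) + (-69) + (-15) + (-48) + (-96) = -355
Area = |Σ|/2 = 177.5.

177.5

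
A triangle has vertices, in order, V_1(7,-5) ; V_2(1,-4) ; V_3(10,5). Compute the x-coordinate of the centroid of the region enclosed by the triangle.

Apply the shoelace (surveyor's) formula. First the cross-terms c_i = x_i·y_{i+1} − x_{i+1}·y_i:
  -23, 45, -85  ⇒  2A = -63, A = -31.5.
Then Σ (x_i + x_{i+1})·c_i = -1134, so x̄ = -1134 / (6·(-31.5)) = 6.

6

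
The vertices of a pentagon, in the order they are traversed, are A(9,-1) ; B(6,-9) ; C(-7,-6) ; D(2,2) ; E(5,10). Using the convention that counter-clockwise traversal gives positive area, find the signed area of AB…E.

Apply the shoelace (surveyor's) formula: 2A = Σ (x_i·y_{i+1} − x_{i+1}·y_i), indices taken mod 5.
Σ = (-75) + (-99) + (-2) + (10) + (-95) = -261
Signed area = Σ/2 = -130.5 (negative ⇒ clockwise traversal).

-130.5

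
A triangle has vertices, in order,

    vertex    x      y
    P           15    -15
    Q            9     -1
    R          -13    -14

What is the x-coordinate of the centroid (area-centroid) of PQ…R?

11/3

Apply the surveyor's formula. First the cross-terms c_i = x_i·y_{i+1} − x_{i+1}·y_i:
  120, -139, 405  ⇒  2A = 386, A = 193.
Then Σ (x_i + x_{i+1})·c_i = 4246, so x̄ = 4246 / (6·193) = 11/3.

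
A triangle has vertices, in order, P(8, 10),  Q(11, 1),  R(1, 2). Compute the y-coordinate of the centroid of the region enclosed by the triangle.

Apply Gauss's area formula. First the cross-terms c_i = x_i·y_{i+1} − x_{i+1}·y_i:
  -102, 21, -6  ⇒  2A = -87, A = -43.5.
Then Σ (y_i + y_{i+1})·c_i = -1131, so ȳ = -1131 / (6·(-43.5)) = 13/3.

13/3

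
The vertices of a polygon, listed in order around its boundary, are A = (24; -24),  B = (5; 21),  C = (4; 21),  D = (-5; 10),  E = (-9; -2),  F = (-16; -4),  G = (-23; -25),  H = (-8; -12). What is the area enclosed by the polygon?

879

Σ = (624) + (21) + (145) + (100) + (4) + (308) + (76) + (480) = 1758
Area = |Σ|/2 = 879.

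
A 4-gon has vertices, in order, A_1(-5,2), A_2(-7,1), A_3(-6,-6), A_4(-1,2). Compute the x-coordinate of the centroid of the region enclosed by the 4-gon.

-218/47

Apply the shoelace formula. First the cross-terms c_i = x_i·y_{i+1} − x_{i+1}·y_i:
  9, 48, -18, 8  ⇒  2A = 47, A = 23.5.
Then Σ (x_i + x_{i+1})·c_i = -654, so x̄ = -654 / (6·23.5) = -218/47.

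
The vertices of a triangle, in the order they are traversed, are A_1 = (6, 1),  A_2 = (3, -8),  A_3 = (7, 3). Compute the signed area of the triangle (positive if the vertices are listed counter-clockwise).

Σ = (-51) + (65) + (-11) = 3
Signed area = Σ/2 = 1.5 (positive ⇒ counter-clockwise traversal).

1.5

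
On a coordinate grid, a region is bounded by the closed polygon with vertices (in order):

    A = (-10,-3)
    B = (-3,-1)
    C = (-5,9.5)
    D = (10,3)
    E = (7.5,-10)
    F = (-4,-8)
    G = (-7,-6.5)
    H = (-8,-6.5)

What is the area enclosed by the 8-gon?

Apply the shoelace (surveyor's) formula: 2A = Σ (x_i·y_{i+1} − x_{i+1}·y_i), indices taken mod 8.
A→B: (-10)(-1) − (-3)(-3) = 1
B→C: (-3)(9.5) − (-5)(-1) = -33.5
C→D: (-5)(3) − (10)(9.5) = -110
D→E: (10)(-10) − (7.5)(3) = -122.5
E→F: (7.5)(-8) − (-4)(-10) = -100
F→G: (-4)(-6.5) − (-7)(-8) = -30
G→H: (-7)(-6.5) − (-8)(-6.5) = -6.5
H→A: (-8)(-3) − (-10)(-6.5) = -41
Σ = -442.5
Area = |Σ|/2 = 221.25.

221.25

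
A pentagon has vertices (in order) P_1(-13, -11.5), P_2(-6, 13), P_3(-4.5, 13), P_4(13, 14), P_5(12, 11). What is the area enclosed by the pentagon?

Σ = (-238) + (-19.5) + (-232) + (-25) + (5) = -509.5
Area = |Σ|/2 = 254.75.

254.75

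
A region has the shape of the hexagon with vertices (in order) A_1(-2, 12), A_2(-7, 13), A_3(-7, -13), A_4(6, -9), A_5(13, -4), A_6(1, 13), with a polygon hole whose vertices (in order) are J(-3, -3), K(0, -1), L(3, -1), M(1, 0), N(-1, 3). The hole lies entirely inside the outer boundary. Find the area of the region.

331.5

Outer boundary:
Apply the shoelace formula: 2A = Σ (x_i·y_{i+1} − x_{i+1}·y_i), indices taken mod 6.
Σ = (58) + (182) + (141) + (93) + (173) + (38) = 685
Area = |Σ|/2 = 342.5.
Hole:
J→K: (-3)(-1) − (0)(-3) = 3
K→L: (0)(-1) − (3)(-1) = 3
L→M: (3)(0) − (1)(-1) = 1
M→N: (1)(3) − (-1)(0) = 3
N→J: (-1)(-3) − (-3)(3) = 12
Σ = 22
Area = |Σ|/2 = 11.
Net area = 342.5 − 11 = 331.5.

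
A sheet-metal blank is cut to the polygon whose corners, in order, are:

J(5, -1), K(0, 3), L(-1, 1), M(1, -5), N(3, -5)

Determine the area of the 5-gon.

Cross-terms: 15, 3, 4, 10, 22  ⇒  Σ = 54
Area = |Σ|/2 = 27.

27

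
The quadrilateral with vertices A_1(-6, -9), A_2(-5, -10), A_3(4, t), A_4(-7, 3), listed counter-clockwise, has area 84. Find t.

Write out the shoelace sum; only the two edges meeting at A_3 involve t:
2·Area = [((-5)·t − 4·(-10)) + (4·3 − (-7)·t)] + 96
       = 2·t + 148 = 168
⇒ t = 10.

10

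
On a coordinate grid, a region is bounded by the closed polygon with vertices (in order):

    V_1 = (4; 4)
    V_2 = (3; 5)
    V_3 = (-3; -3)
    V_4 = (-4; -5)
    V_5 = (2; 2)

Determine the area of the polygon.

V_1→V_2: (4)(5) − (3)(4) = 8
V_2→V_3: (3)(-3) − (-3)(5) = 6
V_3→V_4: (-3)(-5) − (-4)(-3) = 3
V_4→V_5: (-4)(2) − (2)(-5) = 2
V_5→V_1: (2)(4) − (4)(2) = 0
Σ = 19
Area = |Σ|/2 = 9.5.

9.5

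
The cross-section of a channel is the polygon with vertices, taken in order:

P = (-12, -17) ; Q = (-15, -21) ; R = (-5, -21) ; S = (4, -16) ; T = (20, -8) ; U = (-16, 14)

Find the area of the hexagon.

Apply the surveyor's formula: 2A = Σ (x_i·y_{i+1} − x_{i+1}·y_i), indices taken mod 6.
P→Q: (-12)(-21) − (-15)(-17) = -3
Q→R: (-15)(-21) − (-5)(-21) = 210
R→S: (-5)(-16) − (4)(-21) = 164
S→T: (4)(-8) − (20)(-16) = 288
T→U: (20)(14) − (-16)(-8) = 152
U→P: (-16)(-17) − (-12)(14) = 440
Σ = 1251
Area = |Σ|/2 = 625.5.

625.5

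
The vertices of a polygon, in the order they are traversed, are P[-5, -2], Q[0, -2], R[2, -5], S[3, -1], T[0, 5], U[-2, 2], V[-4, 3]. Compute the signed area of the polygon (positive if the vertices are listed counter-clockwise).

P→Q: (-5)(-2) − (0)(-2) = 10
Q→R: (0)(-5) − (2)(-2) = 4
R→S: (2)(-1) − (3)(-5) = 13
S→T: (3)(5) − (0)(-1) = 15
T→U: (0)(2) − (-2)(5) = 10
U→V: (-2)(3) − (-4)(2) = 2
V→P: (-4)(-2) − (-5)(3) = 23
Σ = 77
Signed area = Σ/2 = 38.5 (positive ⇒ counter-clockwise traversal).

38.5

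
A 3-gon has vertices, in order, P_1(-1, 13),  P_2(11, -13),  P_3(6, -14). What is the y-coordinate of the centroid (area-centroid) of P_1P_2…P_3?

-14/3

Apply the surveyor's formula. First the cross-terms c_i = x_i·y_{i+1} − x_{i+1}·y_i:
  -130, -76, 64  ⇒  2A = -142, A = -71.
Then Σ (y_i + y_{i+1})·c_i = 1988, so ȳ = 1988 / (6·(-71)) = -14/3.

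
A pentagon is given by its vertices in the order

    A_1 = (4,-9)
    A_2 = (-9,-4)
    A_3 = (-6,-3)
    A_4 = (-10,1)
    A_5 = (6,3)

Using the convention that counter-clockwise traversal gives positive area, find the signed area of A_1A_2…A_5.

Apply the shoelace formula: 2A = Σ (x_i·y_{i+1} − x_{i+1}·y_i), indices taken mod 5.
Cross-terms: -97, 3, -36, -36, -66  ⇒  Σ = -232
Signed area = Σ/2 = -116 (negative ⇒ clockwise traversal).

-116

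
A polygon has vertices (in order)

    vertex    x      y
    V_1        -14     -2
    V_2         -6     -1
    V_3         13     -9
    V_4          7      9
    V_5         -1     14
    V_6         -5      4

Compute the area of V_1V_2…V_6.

Apply the surveyor's formula: 2A = Σ (x_i·y_{i+1} − x_{i+1}·y_i), indices taken mod 6.
V_1→V_2: (-14)(-1) − (-6)(-2) = 2
V_2→V_3: (-6)(-9) − (13)(-1) = 67
V_3→V_4: (13)(9) − (7)(-9) = 180
V_4→V_5: (7)(14) − (-1)(9) = 107
V_5→V_6: (-1)(4) − (-5)(14) = 66
V_6→V_1: (-5)(-2) − (-14)(4) = 66
Σ = 488
Area = |Σ|/2 = 244.

244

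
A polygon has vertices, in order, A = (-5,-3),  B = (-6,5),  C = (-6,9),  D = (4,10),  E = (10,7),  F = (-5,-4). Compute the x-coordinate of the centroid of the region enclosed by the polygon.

Apply the shoelace (surveyor's) formula. First the cross-terms c_i = x_i·y_{i+1} − x_{i+1}·y_i:
  -43, -24, -96, -72, -5, -5  ⇒  2A = -245, A = -122.5.
Then Σ (x_i + x_{i+1})·c_i = -30, so x̄ = -30 / (6·(-122.5)) = 2/49.

2/49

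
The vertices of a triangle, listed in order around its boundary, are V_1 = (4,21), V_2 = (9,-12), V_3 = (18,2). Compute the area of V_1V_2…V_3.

Cross-terms: -237, 234, 370  ⇒  Σ = 367
Area = |Σ|/2 = 183.5.

183.5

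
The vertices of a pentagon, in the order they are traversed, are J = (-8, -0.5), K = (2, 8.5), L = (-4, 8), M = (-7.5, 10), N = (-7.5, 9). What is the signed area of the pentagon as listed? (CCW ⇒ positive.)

Apply the shoelace formula: 2A = Σ (x_i·y_{i+1} − x_{i+1}·y_i), indices taken mod 5.
J→K: (-8)(8.5) − (2)(-0.5) = -67
K→L: (2)(8) − (-4)(8.5) = 50
L→M: (-4)(10) − (-7.5)(8) = 20
M→N: (-7.5)(9) − (-7.5)(10) = 7.5
N→J: (-7.5)(-0.5) − (-8)(9) = 75.75
Σ = 86.25
Signed area = Σ/2 = 43.125 (positive ⇒ counter-clockwise traversal).

43.125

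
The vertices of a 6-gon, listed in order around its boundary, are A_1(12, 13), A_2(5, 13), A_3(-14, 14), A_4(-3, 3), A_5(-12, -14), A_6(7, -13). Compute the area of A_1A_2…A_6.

Apply the shoelace formula: 2A = Σ (x_i·y_{i+1} − x_{i+1}·y_i), indices taken mod 6.
A_1→A_2: (12)(13) − (5)(13) = 91
A_2→A_3: (5)(14) − (-14)(13) = 252
A_3→A_4: (-14)(3) − (-3)(14) = 0
A_4→A_5: (-3)(-14) − (-12)(3) = 78
A_5→A_6: (-12)(-13) − (7)(-14) = 254
A_6→A_1: (7)(13) − (12)(-13) = 247
Σ = 922
Area = |Σ|/2 = 461.

461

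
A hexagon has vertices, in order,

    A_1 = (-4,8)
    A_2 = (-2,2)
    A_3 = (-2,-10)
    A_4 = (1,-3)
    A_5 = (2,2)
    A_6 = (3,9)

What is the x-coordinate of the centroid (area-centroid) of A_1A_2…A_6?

-17/48

Apply the shoelace formula. First the cross-terms c_i = x_i·y_{i+1} − x_{i+1}·y_i:
  8, 24, 16, 8, 12, 60  ⇒  2A = 128, A = 64.
Then Σ (x_i + x_{i+1})·c_i = -136, so x̄ = -136 / (6·64) = -17/48.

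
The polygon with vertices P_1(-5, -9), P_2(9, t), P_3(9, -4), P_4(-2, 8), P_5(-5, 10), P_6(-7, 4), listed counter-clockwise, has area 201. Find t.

Write out the shoelace sum; only the two edges meeting at P_2 involve t:
2·Area = [((-5)·t − 9·(-9)) + (9·(-4) − 9·t)] + 217
       = -14·t + 262 = 402
⇒ t = -10.

-10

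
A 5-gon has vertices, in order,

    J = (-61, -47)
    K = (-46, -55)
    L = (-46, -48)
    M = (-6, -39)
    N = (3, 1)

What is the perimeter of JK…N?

186

|JK| = √((15)² + (-8)²) = √289 = 17
|KL| = √((0)² + (7)²) = √49 = 7
|LM| = √((40)² + (9)²) = √1681 = 41
|MN| = √((9)² + (40)²) = √1681 = 41
|NJ| = √((-64)² + (-48)²) = √6400 = 80
Perimeter = 17 + 7 + 41 + 41 + 80 = 186.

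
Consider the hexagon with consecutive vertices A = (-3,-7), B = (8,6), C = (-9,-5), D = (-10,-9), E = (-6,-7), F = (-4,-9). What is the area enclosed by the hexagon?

Apply Gauss's area formula: 2A = Σ (x_i·y_{i+1} − x_{i+1}·y_i), indices taken mod 6.
A→B: (-3)(6) − (8)(-7) = 38
B→C: (8)(-5) − (-9)(6) = 14
C→D: (-9)(-9) − (-10)(-5) = 31
D→E: (-10)(-7) − (-6)(-9) = 16
E→F: (-6)(-9) − (-4)(-7) = 26
F→A: (-4)(-7) − (-3)(-9) = 1
Σ = 126
Area = |Σ|/2 = 63.

63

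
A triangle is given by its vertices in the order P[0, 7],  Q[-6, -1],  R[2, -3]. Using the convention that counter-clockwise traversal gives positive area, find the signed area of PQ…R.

Apply the surveyor's formula: 2A = Σ (x_i·y_{i+1} − x_{i+1}·y_i), indices taken mod 3.
Σ = (42) + (20) + (14) = 76
Signed area = Σ/2 = 38 (positive ⇒ counter-clockwise traversal).

38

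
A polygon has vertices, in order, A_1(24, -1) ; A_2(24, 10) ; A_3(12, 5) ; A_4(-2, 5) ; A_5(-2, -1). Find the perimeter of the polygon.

70

|A_1A_2| = √((0)² + (11)²) = √121 = 11
|A_2A_3| = √((-12)² + (-5)²) = √169 = 13
|A_3A_4| = √((-14)² + (0)²) = √196 = 14
|A_4A_5| = √((0)² + (-6)²) = √36 = 6
|A_5A_1| = √((26)² + (0)²) = √676 = 26
Perimeter = 11 + 13 + 14 + 6 + 26 = 70.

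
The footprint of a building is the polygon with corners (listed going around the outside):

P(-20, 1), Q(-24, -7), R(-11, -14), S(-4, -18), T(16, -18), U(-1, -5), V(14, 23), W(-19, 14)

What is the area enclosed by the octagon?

884

Apply the surveyor's formula: 2A = Σ (x_i·y_{i+1} − x_{i+1}·y_i), indices taken mod 8.
Cross-terms: 164, 259, 142, 360, -98, 47, 633, 261  ⇒  Σ = 1768
Area = |Σ|/2 = 884.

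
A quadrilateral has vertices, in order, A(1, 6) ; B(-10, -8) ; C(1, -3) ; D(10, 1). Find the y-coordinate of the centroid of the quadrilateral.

-19/60

Apply the shoelace (surveyor's) formula. First the cross-terms c_i = x_i·y_{i+1} − x_{i+1}·y_i:
  52, 38, 31, 59  ⇒  2A = 180, A = 90.
Then Σ (y_i + y_{i+1})·c_i = -171, so ȳ = -171 / (6·90) = -19/60.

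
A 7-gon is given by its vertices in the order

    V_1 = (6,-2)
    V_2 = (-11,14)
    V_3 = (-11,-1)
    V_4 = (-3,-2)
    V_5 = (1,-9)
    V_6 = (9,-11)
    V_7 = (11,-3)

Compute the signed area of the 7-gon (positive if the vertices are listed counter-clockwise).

217.5

Σ = (62) + (165) + (19) + (29) + (70) + (94) + (-4) = 435
Signed area = Σ/2 = 217.5 (positive ⇒ counter-clockwise traversal).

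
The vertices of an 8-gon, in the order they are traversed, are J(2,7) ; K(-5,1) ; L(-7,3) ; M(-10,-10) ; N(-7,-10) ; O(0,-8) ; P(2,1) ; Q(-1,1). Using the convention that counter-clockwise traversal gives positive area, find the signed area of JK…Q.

112.5

Apply Gauss's area formula: 2A = Σ (x_i·y_{i+1} − x_{i+1}·y_i), indices taken mod 8.
J→K: (2)(1) − (-5)(7) = 37
K→L: (-5)(3) − (-7)(1) = -8
L→M: (-7)(-10) − (-10)(3) = 100
M→N: (-10)(-10) − (-7)(-10) = 30
N→O: (-7)(-8) − (0)(-10) = 56
O→P: (0)(1) − (2)(-8) = 16
P→Q: (2)(1) − (-1)(1) = 3
Q→J: (-1)(7) − (2)(1) = -9
Σ = 225
Signed area = Σ/2 = 112.5 (positive ⇒ counter-clockwise traversal).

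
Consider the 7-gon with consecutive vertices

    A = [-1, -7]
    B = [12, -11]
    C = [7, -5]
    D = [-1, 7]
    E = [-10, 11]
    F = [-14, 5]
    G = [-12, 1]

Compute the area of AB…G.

225

Σ = (95) + (17) + (44) + (59) + (104) + (46) + (85) = 450
Area = |Σ|/2 = 225.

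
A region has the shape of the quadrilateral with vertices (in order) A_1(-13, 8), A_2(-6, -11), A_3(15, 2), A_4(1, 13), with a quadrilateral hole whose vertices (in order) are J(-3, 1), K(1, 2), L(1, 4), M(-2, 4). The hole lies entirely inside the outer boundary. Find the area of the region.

348.5

Outer boundary:
Σ = (191) + (153) + (193) + (177) = 714
Area = |Σ|/2 = 357.
Hole:
Apply the shoelace formula: 2A = Σ (x_i·y_{i+1} − x_{i+1}·y_i), indices taken mod 4.
Cross-terms: -7, 2, 12, 10  ⇒  Σ = 17
Area = |Σ|/2 = 8.5.
Net area = 357 − 8.5 = 348.5.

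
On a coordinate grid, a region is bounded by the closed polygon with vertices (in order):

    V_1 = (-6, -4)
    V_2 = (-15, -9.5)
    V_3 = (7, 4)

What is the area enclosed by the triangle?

0.25

Σ = (-3) + (6.5) + (-4) = -0.5
Area = |Σ|/2 = 0.25.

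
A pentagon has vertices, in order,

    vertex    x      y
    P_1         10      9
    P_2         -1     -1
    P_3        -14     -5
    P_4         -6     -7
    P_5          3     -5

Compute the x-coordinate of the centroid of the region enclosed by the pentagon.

-193/279

Apply the shoelace (surveyor's) formula. First the cross-terms c_i = x_i·y_{i+1} − x_{i+1}·y_i:
  -1, -9, 68, 51, 77  ⇒  2A = 186, A = 93.
Then Σ (x_i + x_{i+1})·c_i = -386, so x̄ = -386 / (6·93) = -193/279.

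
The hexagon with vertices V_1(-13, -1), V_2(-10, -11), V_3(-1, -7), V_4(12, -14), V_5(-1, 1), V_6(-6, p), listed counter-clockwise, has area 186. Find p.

6

Write out the shoelace sum; only the two edges meeting at V_6 involve p:
2·Area = [((-1)·p − (-6)·1) + ((-6)·(-1) − (-13)·p)] + 288
       = 12·p + 300 = 372
⇒ p = 6.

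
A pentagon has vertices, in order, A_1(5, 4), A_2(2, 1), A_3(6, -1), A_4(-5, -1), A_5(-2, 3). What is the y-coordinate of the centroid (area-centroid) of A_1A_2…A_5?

Apply the surveyor's formula. First the cross-terms c_i = x_i·y_{i+1} − x_{i+1}·y_i:
  -3, -8, -11, -17, -23  ⇒  2A = -62, A = -31.
Then Σ (y_i + y_{i+1})·c_i = -188, so ȳ = -188 / (6·(-31)) = 94/93.

94/93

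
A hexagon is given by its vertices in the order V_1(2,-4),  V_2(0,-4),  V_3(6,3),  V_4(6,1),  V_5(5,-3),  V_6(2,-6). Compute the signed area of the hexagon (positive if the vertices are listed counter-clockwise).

Cross-terms: -8, 24, -12, -23, -24, 4  ⇒  Σ = -39
Signed area = Σ/2 = -19.5 (negative ⇒ clockwise traversal).

-19.5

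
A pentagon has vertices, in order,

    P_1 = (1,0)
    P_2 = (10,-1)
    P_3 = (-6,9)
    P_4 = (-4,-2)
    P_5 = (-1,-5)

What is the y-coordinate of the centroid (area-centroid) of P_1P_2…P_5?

Apply the shoelace (surveyor's) formula. First the cross-terms c_i = x_i·y_{i+1} − x_{i+1}·y_i:
  -1, 84, 48, 18, 5  ⇒  2A = 154, A = 77.
Then Σ (y_i + y_{i+1})·c_i = 858, so ȳ = 858 / (6·77) = 13/7.

13/7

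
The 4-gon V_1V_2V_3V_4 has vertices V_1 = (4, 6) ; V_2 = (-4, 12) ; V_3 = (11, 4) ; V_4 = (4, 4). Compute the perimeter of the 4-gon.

|V_1V_2| = √((-8)² + (6)²) = √100 = 10
|V_2V_3| = √((15)² + (-8)²) = √289 = 17
|V_3V_4| = √((-7)² + (0)²) = √49 = 7
|V_4V_1| = √((0)² + (2)²) = √4 = 2
Perimeter = 10 + 17 + 7 + 2 = 36.

36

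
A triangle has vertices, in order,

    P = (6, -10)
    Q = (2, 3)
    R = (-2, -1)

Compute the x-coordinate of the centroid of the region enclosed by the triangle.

2

Apply the surveyor's formula. First the cross-terms c_i = x_i·y_{i+1} − x_{i+1}·y_i:
  38, 4, 26  ⇒  2A = 68, A = 34.
Then Σ (x_i + x_{i+1})·c_i = 408, so x̄ = 408 / (6·34) = 2.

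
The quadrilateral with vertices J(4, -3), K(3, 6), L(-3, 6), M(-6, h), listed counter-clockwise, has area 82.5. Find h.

Write out the shoelace sum; only the two edges meeting at M involve h:
2·Area = [((-3)·h − (-6)·6) + ((-6)·(-3) − 4·h)] + 69
       = -7·h + 123 = 165
⇒ h = -6.

-6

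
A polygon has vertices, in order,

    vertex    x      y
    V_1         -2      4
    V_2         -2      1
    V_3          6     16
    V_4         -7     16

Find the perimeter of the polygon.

46

|V_1V_2| = √((0)² + (-3)²) = √9 = 3
|V_2V_3| = √((8)² + (15)²) = √289 = 17
|V_3V_4| = √((-13)² + (0)²) = √169 = 13
|V_4V_1| = √((5)² + (-12)²) = √169 = 13
Perimeter = 3 + 17 + 13 + 13 = 46.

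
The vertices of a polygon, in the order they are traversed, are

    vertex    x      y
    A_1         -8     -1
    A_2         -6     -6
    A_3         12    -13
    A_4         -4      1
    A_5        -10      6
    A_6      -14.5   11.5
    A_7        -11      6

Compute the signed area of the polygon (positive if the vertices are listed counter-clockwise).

Apply the surveyor's formula: 2A = Σ (x_i·y_{i+1} − x_{i+1}·y_i), indices taken mod 7.
Cross-terms: 42, 150, -40, -14, -28, 39.5, 59  ⇒  Σ = 208.5
Signed area = Σ/2 = 104.25 (positive ⇒ counter-clockwise traversal).

104.25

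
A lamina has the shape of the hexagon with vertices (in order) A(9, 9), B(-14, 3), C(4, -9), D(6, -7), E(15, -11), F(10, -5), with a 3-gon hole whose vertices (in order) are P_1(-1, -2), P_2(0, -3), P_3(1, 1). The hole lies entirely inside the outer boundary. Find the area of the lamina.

Outer boundary:
A→B: (9)(3) − (-14)(9) = 153
B→C: (-14)(-9) − (4)(3) = 114
C→D: (4)(-7) − (6)(-9) = 26
D→E: (6)(-11) − (15)(-7) = 39
E→F: (15)(-5) − (10)(-11) = 35
F→A: (10)(9) − (9)(-5) = 135
Σ = 502
Area = |Σ|/2 = 251.
Hole:
Apply Gauss's area formula: 2A = Σ (x_i·y_{i+1} − x_{i+1}·y_i), indices taken mod 3.
Σ = (3) + (3) + (-1) = 5
Area = |Σ|/2 = 2.5.
Net area = 251 − 2.5 = 248.5.

248.5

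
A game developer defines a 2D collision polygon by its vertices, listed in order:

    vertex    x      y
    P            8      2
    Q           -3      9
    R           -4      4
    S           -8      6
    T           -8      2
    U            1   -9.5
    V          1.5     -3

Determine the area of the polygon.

Apply the shoelace (surveyor's) formula: 2A = Σ (x_i·y_{i+1} − x_{i+1}·y_i), indices taken mod 7.
Cross-terms: 78, 24, 8, 32, 74, 11.25, 27  ⇒  Σ = 254.25
Area = |Σ|/2 = 127.125.

127.125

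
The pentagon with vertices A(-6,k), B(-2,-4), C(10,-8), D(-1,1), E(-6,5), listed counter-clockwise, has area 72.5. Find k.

-8

Write out the shoelace sum; only the two edges meeting at A involve k:
2·Area = [((-6)·k − (-6)·5) + ((-6)·(-4) − (-2)·k)] + 59
       = -4·k + 113 = 145
⇒ k = -8.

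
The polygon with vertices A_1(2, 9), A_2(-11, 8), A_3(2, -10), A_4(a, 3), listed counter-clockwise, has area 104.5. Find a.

Write out the shoelace sum; only the two edges meeting at A_4 involve a:
2·Area = [(2·3 − a·(-10)) + (a·9 − 2·3)] + 209
       = 19·a + 209 = 209
⇒ a = 0.

0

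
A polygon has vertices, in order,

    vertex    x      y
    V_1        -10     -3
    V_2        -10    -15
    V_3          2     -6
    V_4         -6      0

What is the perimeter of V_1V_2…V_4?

42

|V_1V_2| = √((0)² + (-12)²) = √144 = 12
|V_2V_3| = √((12)² + (9)²) = √225 = 15
|V_3V_4| = √((-8)² + (6)²) = √100 = 10
|V_4V_1| = √((-4)² + (-3)²) = √25 = 5
Perimeter = 12 + 15 + 10 + 5 = 42.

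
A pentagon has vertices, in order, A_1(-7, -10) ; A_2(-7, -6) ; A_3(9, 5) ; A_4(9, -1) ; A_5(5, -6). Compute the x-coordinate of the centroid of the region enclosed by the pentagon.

29/17

Apply Gauss's area formula. First the cross-terms c_i = x_i·y_{i+1} − x_{i+1}·y_i:
  -28, 19, -54, -49, -92  ⇒  2A = -204, A = -102.
Then Σ (x_i + x_{i+1})·c_i = -1044, so x̄ = -1044 / (6·(-102)) = 29/17.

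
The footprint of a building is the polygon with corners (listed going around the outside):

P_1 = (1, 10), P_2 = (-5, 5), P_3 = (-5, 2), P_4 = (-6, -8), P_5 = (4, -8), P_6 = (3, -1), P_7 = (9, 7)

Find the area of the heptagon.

167.5

Apply the shoelace (surveyor's) formula: 2A = Σ (x_i·y_{i+1} − x_{i+1}·y_i), indices taken mod 7.
Σ = (55) + (15) + (52) + (80) + (20) + (30) + (83) = 335
Area = |Σ|/2 = 167.5.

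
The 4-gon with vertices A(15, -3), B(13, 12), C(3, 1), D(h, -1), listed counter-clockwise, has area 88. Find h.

8

The doubled signed area Σ (x_i y_{i+1} − x_{i+1} y_i) is linear in h.
With h=0 it equals 208; the coefficient of h is -4 (from the two edges through D).
So -4·h + 208 = 2·88 = 176 ⇒ h = 8.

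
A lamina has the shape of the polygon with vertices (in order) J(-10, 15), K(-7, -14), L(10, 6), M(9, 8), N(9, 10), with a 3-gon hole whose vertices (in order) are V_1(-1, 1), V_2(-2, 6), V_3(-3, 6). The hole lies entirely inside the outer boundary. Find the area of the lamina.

Outer boundary:
Σ = (245) + (98) + (26) + (18) + (235) = 622
Area = |Σ|/2 = 311.
Hole:
Apply the shoelace formula: 2A = Σ (x_i·y_{i+1} − x_{i+1}·y_i), indices taken mod 3.
V_1→V_2: (-1)(6) − (-2)(1) = -4
V_2→V_3: (-2)(6) − (-3)(6) = 6
V_3→V_1: (-3)(1) − (-1)(6) = 3
Σ = 5
Area = |Σ|/2 = 2.5.
Net area = 311 − 2.5 = 308.5.

308.5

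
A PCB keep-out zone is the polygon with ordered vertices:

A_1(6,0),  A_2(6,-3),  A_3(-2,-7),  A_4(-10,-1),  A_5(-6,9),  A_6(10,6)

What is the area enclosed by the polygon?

Apply Gauss's area formula: 2A = Σ (x_i·y_{i+1} − x_{i+1}·y_i), indices taken mod 6.
Σ = (-18) + (-48) + (-68) + (-96) + (-126) + (-36) = -392
Area = |Σ|/2 = 196.

196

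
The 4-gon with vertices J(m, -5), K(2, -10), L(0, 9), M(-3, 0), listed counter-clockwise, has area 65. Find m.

-6

Write out the shoelace sum; only the two edges meeting at J involve m:
2·Area = [((-3)·(-5) − m·0) + (m·(-10) − 2·(-5))] + 45
       = -10·m + 70 = 130
⇒ m = -6.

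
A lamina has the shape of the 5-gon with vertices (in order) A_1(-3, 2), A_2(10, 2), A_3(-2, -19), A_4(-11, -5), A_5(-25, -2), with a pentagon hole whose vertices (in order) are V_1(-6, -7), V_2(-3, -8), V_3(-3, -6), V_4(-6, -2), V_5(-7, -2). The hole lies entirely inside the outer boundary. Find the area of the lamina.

Outer boundary:
Apply the shoelace formula: 2A = Σ (x_i·y_{i+1} − x_{i+1}·y_i), indices taken mod 5.
Cross-terms: -26, -186, -199, -103, -56  ⇒  Σ = -570
Area = |Σ|/2 = 285.
Hole:
V_1→V_2: (-6)(-8) − (-3)(-7) = 27
V_2→V_3: (-3)(-6) − (-3)(-8) = -6
V_3→V_4: (-3)(-2) − (-6)(-6) = -30
V_4→V_5: (-6)(-2) − (-7)(-2) = -2
V_5→V_1: (-7)(-7) − (-6)(-2) = 37
Σ = 26
Area = |Σ|/2 = 13.
Net area = 285 − 13 = 272.

272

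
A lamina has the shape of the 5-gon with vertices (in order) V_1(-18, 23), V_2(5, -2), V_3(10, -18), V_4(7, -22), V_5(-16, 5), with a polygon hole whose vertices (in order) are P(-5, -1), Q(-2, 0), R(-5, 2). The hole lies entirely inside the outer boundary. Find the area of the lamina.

414.5

Outer boundary:
Apply the shoelace formula: 2A = Σ (x_i·y_{i+1} − x_{i+1}·y_i), indices taken mod 5.
Cross-terms: -79, -70, -94, -317, -278  ⇒  Σ = -838
Area = |Σ|/2 = 419.
Hole:
P→Q: (-5)(0) − (-2)(-1) = -2
Q→R: (-2)(2) − (-5)(0) = -4
R→P: (-5)(-1) − (-5)(2) = 15
Σ = 9
Area = |Σ|/2 = 4.5.
Net area = 419 − 4.5 = 414.5.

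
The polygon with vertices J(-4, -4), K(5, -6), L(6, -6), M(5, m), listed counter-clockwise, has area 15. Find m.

-3

Write out the shoelace sum; only the two edges meeting at M involve m:
2·Area = [(6·m − 5·(-6)) + (5·(-4) − (-4)·m)] + 50
       = 10·m + 60 = 30
⇒ m = -3.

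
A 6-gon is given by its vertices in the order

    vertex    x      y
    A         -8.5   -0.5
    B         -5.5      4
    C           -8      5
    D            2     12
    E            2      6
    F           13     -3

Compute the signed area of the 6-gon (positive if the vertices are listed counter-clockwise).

-133.125

Σ = (-36.75) + (4.5) + (-106) + (-12) + (-84) + (-32) = -266.25
Signed area = Σ/2 = -133.125 (negative ⇒ clockwise traversal).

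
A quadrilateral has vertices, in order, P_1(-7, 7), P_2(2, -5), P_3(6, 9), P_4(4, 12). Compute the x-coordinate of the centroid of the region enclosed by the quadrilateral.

Apply the shoelace (surveyor's) formula. First the cross-terms c_i = x_i·y_{i+1} − x_{i+1}·y_i:
  21, 48, 36, 112  ⇒  2A = 217, A = 108.5.
Then Σ (x_i + x_{i+1})·c_i = 303, so x̄ = 303 / (6·108.5) = 101/217.

101/217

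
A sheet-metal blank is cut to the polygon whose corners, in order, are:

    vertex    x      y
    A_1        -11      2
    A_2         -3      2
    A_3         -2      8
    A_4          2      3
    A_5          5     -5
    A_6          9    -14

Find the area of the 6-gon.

122

Apply the shoelace formula: 2A = Σ (x_i·y_{i+1} − x_{i+1}·y_i), indices taken mod 6.
Cross-terms: -16, -20, -22, -25, -25, -136  ⇒  Σ = -244
Area = |Σ|/2 = 122.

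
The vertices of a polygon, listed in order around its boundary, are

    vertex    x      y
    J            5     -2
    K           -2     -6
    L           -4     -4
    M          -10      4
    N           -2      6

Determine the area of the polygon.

92

J→K: (5)(-6) − (-2)(-2) = -34
K→L: (-2)(-4) − (-4)(-6) = -16
L→M: (-4)(4) − (-10)(-4) = -56
M→N: (-10)(6) − (-2)(4) = -52
N→J: (-2)(-2) − (5)(6) = -26
Σ = -184
Area = |Σ|/2 = 92.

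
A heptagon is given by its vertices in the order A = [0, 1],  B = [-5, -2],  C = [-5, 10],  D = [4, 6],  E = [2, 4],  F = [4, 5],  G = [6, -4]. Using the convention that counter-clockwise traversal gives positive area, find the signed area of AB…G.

Apply the shoelace formula: 2A = Σ (x_i·y_{i+1} − x_{i+1}·y_i), indices taken mod 7.
Cross-terms: 5, -60, -70, 4, -6, -46, 6  ⇒  Σ = -167
Signed area = Σ/2 = -83.5 (negative ⇒ clockwise traversal).

-83.5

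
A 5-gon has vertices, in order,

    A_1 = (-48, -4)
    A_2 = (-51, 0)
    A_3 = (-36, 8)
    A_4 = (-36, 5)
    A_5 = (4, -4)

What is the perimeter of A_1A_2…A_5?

118

|A_1A_2| = √((-3)² + (4)²) = √25 = 5
|A_2A_3| = √((15)² + (8)²) = √289 = 17
|A_3A_4| = √((0)² + (-3)²) = √9 = 3
|A_4A_5| = √((40)² + (-9)²) = √1681 = 41
|A_5A_1| = √((-52)² + (0)²) = √2704 = 52
Perimeter = 5 + 17 + 3 + 41 + 52 = 118.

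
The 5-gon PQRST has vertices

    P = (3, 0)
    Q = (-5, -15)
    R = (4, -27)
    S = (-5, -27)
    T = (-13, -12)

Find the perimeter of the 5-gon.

78

|PQ| = √((-8)² + (-15)²) = √289 = 17
|QR| = √((9)² + (-12)²) = √225 = 15
|RS| = √((-9)² + (0)²) = √81 = 9
|ST| = √((-8)² + (15)²) = √289 = 17
|TP| = √((16)² + (12)²) = √400 = 20
Perimeter = 17 + 15 + 9 + 17 + 20 = 78.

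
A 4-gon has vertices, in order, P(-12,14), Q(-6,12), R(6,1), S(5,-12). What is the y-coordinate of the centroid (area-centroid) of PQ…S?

Apply the shoelace (surveyor's) formula. First the cross-terms c_i = x_i·y_{i+1} − x_{i+1}·y_i:
  -60, -78, -77, -74  ⇒  2A = -289, A = -144.5.
Then Σ (y_i + y_{i+1})·c_i = -1875, so ȳ = -1875 / (6·(-144.5)) = 625/289.

625/289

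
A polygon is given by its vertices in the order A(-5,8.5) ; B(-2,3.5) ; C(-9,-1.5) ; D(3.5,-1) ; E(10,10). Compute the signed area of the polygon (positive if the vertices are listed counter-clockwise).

Apply Gauss's area formula: 2A = Σ (x_i·y_{i+1} − x_{i+1}·y_i), indices taken mod 5.
A→B: (-5)(3.5) − (-2)(8.5) = -0.5
B→C: (-2)(-1.5) − (-9)(3.5) = 34.5
C→D: (-9)(-1) − (3.5)(-1.5) = 14.25
D→E: (3.5)(10) − (10)(-1) = 45
E→A: (10)(8.5) − (-5)(10) = 135
Σ = 228.25
Signed area = Σ/2 = 114.125 (positive ⇒ counter-clockwise traversal).

114.125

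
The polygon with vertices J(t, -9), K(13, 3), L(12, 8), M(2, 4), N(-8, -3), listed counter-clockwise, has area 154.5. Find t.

The doubled signed area Σ (x_i y_{i+1} − x_{i+1} y_i) is linear in t.
With t=0 it equals 315; the coefficient of t is 6 (from the two edges through J).
So 6·t + 315 = 2·154.5 = 309 ⇒ t = -1.

-1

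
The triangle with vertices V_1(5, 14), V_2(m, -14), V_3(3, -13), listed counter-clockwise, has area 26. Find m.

The doubled signed area Σ (x_i y_{i+1} − x_{i+1} y_i) is linear in m.
With m=0 it equals 79; the coefficient of m is -27 (from the two edges through V_2).
So -27·m + 79 = 2·26 = 52 ⇒ m = 1.

1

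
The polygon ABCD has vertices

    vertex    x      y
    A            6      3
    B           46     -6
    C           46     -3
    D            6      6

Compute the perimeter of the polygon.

88

|AB| = √((40)² + (-9)²) = √1681 = 41
|BC| = √((0)² + (3)²) = √9 = 3
|CD| = √((-40)² + (9)²) = √1681 = 41
|DA| = √((0)² + (-3)²) = √9 = 3
Perimeter = 41 + 3 + 41 + 3 = 88.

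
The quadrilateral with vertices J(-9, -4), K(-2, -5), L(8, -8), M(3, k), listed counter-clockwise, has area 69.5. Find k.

Write out the shoelace sum; only the two edges meeting at M involve k:
2·Area = [(8·k − 3·(-8)) + (3·(-4) − (-9)·k)] + 93
       = 17·k + 105 = 139
⇒ k = 2.

2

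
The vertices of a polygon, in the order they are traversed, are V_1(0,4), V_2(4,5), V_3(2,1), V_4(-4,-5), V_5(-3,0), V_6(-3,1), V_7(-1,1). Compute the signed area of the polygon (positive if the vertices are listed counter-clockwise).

-26

Apply the shoelace (surveyor's) formula: 2A = Σ (x_i·y_{i+1} − x_{i+1}·y_i), indices taken mod 7.
Σ = (-16) + (-6) + (-6) + (-15) + (-3) + (-2) + (-4) = -52
Signed area = Σ/2 = -26 (negative ⇒ clockwise traversal).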